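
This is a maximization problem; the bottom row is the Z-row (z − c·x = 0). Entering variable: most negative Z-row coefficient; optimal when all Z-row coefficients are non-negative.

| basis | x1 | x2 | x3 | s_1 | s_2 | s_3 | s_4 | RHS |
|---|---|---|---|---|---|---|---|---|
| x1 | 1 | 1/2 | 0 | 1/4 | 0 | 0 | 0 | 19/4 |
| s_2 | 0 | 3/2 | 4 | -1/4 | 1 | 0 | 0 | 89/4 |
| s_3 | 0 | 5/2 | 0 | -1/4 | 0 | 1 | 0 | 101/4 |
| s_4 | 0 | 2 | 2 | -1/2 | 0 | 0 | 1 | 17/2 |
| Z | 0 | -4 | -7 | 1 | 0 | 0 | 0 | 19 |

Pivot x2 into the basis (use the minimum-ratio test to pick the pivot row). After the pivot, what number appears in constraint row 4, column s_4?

Ratio test on column x2 — row 1: (19/4)/(1/2) = 19/2; row 2: (89/4)/(3/2) = 89/6; row 3: (101/4)/(5/2) = 101/10; row 4: (17/2)/2 = 17/4. Minimum is 17/4 at row 4 (s_4 leaves); pivot element 2.
Divide row 4 by 2; eliminate column x2 from the other rows.
In the new row 4, the s_4 entry is the old entry divided by the pivot: 1/2 = 1/2.

1/2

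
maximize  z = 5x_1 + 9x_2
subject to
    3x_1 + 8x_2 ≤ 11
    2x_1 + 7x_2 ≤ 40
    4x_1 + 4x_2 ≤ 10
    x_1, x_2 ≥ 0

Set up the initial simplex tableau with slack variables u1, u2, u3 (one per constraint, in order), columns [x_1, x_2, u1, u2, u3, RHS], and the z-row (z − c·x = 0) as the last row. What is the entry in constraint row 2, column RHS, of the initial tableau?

40

The RHS of constraint 2 is b_2 = 40.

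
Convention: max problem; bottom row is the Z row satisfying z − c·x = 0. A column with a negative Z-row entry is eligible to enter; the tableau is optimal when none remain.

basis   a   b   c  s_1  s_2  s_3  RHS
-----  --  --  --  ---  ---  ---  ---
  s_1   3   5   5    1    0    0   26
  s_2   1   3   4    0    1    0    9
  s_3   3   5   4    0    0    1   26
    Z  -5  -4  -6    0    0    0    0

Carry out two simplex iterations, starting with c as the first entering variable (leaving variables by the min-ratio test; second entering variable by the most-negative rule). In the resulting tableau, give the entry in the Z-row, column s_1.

Ratio test on column c — row 1: 26/5 = 26/5; row 2: 9/4 = 9/4; row 3: 26/4 = 13/2. Minimum is 9/4 at row 2 (s_2 leaves); pivot element 4.
Divide row 2 by 4; eliminate column c from the other rows.
Second iteration: most negative Z-row entry is -7/2 in column a, so a enters.
Ratio test on column a — row 1: (59/4)/(7/4) = 59/7; row 2: (9/4)/(1/4) = 9; row 3: 17/2 = 17/2. Minimum is 59/7 at row 1 (s_1 leaves); pivot element 7/4.
Divide row 1 by 7/4; eliminate column a from the other rows.
After both pivots, the entry at the Z-row, column s_1 is 2.

2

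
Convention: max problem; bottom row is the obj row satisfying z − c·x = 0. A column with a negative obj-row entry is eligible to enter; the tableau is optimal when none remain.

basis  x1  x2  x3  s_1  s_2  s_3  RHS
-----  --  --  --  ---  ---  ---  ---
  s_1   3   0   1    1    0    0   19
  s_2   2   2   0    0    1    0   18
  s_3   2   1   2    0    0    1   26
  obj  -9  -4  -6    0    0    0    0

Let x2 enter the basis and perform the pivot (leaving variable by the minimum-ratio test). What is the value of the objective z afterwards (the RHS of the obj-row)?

Ratio test on column x2 — row 1: entry 0 ≤ 0; row 2: 18/2 = 9; row 3: 26/1 = 26. Minimum is 9 at row 2 (s_2 leaves); pivot element 2.
Pivot on row 2; the obj-row RHS becomes 0 − (-4)·9 = 36.

36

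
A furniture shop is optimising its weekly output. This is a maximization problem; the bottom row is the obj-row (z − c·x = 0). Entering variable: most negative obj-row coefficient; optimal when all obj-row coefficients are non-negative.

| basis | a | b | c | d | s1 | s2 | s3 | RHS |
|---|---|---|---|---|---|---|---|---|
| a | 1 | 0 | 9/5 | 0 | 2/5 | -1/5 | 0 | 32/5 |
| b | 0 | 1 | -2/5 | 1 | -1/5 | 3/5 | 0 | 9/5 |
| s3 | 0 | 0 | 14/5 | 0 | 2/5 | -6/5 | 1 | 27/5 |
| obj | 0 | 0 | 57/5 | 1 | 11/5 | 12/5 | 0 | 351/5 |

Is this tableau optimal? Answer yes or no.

yes

Every obj-row coefficient is ≥ 0, so the tableau is optimal.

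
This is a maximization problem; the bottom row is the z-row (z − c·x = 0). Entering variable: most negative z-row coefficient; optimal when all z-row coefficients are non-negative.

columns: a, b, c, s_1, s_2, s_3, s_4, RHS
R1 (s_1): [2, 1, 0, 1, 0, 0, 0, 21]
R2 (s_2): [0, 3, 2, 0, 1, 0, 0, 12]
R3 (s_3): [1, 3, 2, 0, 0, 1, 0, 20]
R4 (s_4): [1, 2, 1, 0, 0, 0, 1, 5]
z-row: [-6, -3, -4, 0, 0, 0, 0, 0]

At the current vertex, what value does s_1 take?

s_1 is basic (row 1); its value is the RHS of that row, 21.

21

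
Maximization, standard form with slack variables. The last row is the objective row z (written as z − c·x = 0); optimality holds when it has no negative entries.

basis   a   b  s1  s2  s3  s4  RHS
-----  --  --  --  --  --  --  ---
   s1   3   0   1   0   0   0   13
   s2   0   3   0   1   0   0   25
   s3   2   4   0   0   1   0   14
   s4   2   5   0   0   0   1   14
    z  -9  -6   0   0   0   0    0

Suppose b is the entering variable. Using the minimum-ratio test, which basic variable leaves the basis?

s4

Column b entries and ratios — s1: 0 ≤ 0, skip; s2: 25/3 = 25/3; s3: 14/4 = 7/2; s4: 14/5 = 14/5.
Smallest ratio is 14/5 in the row of s4, so s4 leaves.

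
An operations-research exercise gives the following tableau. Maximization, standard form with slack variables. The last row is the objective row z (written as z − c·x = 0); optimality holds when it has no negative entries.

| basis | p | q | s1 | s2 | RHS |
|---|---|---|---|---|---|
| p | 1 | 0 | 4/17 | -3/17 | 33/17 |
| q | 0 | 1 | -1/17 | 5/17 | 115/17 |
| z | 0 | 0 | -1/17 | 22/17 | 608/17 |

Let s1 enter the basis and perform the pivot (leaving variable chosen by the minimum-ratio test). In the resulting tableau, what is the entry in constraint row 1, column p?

Ratio test on column s1 — row 1: (33/17)/(4/17) = 33/4; row 2: entry -1/17 ≤ 0. Minimum is 33/4 at row 1 (p leaves); pivot element 4/17.
Divide row 1 by 4/17; eliminate column s1 from the other rows.
In the new row 1, the p entry is the old entry divided by the pivot: 1/(4/17) = 17/4.

17/4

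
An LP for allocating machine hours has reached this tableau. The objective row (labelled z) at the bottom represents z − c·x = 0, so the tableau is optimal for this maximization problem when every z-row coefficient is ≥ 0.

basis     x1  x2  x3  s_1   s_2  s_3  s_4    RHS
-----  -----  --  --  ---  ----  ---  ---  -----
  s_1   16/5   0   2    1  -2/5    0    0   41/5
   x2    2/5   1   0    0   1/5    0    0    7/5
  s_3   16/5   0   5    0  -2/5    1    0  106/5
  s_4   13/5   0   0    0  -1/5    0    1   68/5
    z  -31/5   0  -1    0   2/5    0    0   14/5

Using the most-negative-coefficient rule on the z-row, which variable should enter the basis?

Negative z-row entries: x1: -31/5, x3: -1.
The most negative is -31/5 in column x1, so x1 enters.

x1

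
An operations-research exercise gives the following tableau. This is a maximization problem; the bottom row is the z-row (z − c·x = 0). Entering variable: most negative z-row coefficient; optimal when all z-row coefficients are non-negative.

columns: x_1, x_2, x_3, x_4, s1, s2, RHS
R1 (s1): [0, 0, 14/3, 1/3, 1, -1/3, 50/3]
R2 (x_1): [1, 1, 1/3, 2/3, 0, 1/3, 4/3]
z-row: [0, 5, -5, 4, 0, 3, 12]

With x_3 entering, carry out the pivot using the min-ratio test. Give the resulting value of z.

Ratio test on column x_3 — row 1: (50/3)/(14/3) = 25/7; row 2: (4/3)/(1/3) = 4. Minimum is 25/7 at row 1 (s1 leaves); pivot element 14/3.
Pivot on row 1; the z-row RHS becomes 12 − (-5)·(25/7) = 209/7.

209/7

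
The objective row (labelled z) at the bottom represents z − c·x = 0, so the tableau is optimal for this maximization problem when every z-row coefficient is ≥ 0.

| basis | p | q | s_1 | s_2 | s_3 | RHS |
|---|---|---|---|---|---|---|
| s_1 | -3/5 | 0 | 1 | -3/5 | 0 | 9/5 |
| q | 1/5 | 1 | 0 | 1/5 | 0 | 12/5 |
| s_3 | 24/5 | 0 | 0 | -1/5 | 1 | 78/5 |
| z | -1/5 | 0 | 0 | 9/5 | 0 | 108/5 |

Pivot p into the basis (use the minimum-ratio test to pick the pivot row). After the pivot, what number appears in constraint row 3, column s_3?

5/24

Ratio test on column p — row 1: entry -3/5 ≤ 0; row 2: (12/5)/(1/5) = 12; row 3: (78/5)/(24/5) = 13/4. Minimum is 13/4 at row 3 (s_3 leaves); pivot element 24/5.
Divide row 3 by 24/5; eliminate column p from the other rows.
In the new row 3, the s_3 entry is the old entry divided by the pivot: 1/(24/5) = 5/24.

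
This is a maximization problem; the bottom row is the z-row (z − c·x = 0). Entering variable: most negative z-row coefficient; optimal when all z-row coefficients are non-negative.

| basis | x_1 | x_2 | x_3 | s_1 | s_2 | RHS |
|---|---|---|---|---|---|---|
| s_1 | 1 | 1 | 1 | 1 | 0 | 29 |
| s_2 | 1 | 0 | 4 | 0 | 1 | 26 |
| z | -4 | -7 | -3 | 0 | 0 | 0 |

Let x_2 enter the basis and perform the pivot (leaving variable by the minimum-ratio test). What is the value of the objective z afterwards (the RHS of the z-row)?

Ratio test on column x_2 — row 1: 29/1 = 29; row 2: entry 0 ≤ 0. Minimum is 29 at row 1 (s_1 leaves); pivot element 1.
Pivot on row 1; the z-row RHS becomes 0 − (-7)·29 = 203.

203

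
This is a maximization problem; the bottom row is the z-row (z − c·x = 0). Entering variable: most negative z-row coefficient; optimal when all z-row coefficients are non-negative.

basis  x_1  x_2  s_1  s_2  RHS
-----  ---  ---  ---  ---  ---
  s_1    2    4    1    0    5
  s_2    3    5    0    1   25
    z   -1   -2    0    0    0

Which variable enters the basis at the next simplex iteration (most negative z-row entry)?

Negative z-row entries: x_1: -1, x_2: -2.
The most negative is -2 in column x_2, so x_2 enters.

x_2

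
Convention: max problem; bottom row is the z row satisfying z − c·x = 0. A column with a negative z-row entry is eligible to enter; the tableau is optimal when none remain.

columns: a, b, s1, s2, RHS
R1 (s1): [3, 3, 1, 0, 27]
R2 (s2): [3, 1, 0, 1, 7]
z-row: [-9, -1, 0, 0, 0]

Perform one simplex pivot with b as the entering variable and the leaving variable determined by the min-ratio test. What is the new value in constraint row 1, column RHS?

6

Ratio test on column b — row 1: 27/3 = 9; row 2: 7/1 = 7. Minimum is 7 at row 2 (s2 leaves); pivot element 1.
Divide row 2 by 1; eliminate column b from the other rows.
Row 1 update in column RHS: 27 − 3·7 = 6.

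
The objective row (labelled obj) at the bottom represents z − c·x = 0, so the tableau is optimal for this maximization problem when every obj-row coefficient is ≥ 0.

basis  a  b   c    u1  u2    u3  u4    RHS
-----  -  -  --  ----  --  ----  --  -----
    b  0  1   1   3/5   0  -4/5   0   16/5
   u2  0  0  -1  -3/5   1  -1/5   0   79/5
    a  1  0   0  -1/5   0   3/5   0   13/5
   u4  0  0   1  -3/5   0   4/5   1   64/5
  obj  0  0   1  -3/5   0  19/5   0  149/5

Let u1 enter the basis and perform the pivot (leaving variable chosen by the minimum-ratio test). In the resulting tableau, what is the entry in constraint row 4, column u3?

0

Ratio test on column u1 — row 1: (16/5)/(3/5) = 16/3; row 2: entry -3/5 ≤ 0; row 3: entry -1/5 ≤ 0; row 4: entry -3/5 ≤ 0. Minimum is 16/3 at row 1 (b leaves); pivot element 3/5.
Divide row 1 by 3/5; eliminate column u1 from the other rows.
Row 4 update in column u3: 4/5 − (-3/5)·(-4/3) = 0.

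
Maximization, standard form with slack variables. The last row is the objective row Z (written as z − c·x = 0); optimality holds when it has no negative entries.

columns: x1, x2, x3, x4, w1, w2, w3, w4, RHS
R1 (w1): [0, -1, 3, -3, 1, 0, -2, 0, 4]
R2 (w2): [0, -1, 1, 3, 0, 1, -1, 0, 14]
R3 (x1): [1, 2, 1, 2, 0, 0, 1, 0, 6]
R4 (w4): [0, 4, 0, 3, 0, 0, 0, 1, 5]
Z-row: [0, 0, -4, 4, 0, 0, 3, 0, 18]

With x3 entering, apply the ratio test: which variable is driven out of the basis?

w1

Column x3 entries and ratios — w1: 4/3 = 4/3; w2: 14/1 = 14; x1: 6/1 = 6; w4: 0 ≤ 0, skip.
Smallest ratio is 4/3 in the row of w1, so w1 leaves.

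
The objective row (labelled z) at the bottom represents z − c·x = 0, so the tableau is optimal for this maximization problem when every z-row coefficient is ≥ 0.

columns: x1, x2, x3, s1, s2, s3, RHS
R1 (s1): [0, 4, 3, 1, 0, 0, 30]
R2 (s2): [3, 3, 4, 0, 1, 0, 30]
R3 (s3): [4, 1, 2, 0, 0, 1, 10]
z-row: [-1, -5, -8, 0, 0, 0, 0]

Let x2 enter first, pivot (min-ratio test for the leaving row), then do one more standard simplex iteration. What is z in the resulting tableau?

46

Ratio test on column x2 — row 1: 30/4 = 15/2; row 2: 30/3 = 10; row 3: 10/1 = 10. Minimum is 15/2 at row 1 (s1 leaves); pivot element 4.
Pivot on row 1; the z-row RHS becomes 0 − (-5)·(15/2) = 75/2.
Next entering variable (most negative z-row entry -17/4): x3.
Ratio test on column x3 — row 1: (15/2)/(3/4) = 10; row 2: (15/2)/(7/4) = 30/7; row 3: (5/2)/(5/4) = 2. Minimum is 2 at row 3 (s3 leaves); pivot element 5/4.
After the second pivot the z-row RHS is 75/2 − (-17/4)·2 = 46.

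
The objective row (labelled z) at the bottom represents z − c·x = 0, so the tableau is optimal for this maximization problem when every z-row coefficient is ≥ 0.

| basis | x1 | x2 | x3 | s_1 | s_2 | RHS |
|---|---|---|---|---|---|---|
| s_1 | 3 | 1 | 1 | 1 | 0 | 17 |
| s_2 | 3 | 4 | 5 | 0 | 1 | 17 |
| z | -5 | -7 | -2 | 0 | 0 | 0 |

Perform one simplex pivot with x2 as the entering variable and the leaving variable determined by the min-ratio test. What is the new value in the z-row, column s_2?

7/4

Ratio test on column x2 — row 1: 17/1 = 17; row 2: 17/4 = 17/4. Minimum is 17/4 at row 2 (s_2 leaves); pivot element 4.
Divide row 2 by 4; eliminate column x2 from the other rows.
z-row update in column s_2: 0 − (-7)·(1/4) = 7/4.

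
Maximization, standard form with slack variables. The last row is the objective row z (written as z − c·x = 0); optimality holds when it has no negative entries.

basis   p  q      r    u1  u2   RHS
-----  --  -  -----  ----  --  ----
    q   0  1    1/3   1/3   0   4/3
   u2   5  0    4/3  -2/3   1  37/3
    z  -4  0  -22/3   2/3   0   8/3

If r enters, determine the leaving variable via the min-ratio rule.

Column r entries and ratios — q: (4/3)/(1/3) = 4; u2: (37/3)/(4/3) = 37/4.
Smallest ratio is 4 in the row of q, so q leaves.

q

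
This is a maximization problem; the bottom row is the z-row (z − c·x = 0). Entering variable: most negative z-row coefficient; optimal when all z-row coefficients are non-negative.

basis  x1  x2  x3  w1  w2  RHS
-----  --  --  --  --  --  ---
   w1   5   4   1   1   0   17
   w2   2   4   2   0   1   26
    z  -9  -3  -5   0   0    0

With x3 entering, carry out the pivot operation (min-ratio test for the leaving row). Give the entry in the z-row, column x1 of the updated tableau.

-4

Ratio test on column x3 — row 1: 17/1 = 17; row 2: 26/2 = 13. Minimum is 13 at row 2 (w2 leaves); pivot element 2.
Divide row 2 by 2; eliminate column x3 from the other rows.
z-row update in column x1: -9 − (-5)·1 = -4.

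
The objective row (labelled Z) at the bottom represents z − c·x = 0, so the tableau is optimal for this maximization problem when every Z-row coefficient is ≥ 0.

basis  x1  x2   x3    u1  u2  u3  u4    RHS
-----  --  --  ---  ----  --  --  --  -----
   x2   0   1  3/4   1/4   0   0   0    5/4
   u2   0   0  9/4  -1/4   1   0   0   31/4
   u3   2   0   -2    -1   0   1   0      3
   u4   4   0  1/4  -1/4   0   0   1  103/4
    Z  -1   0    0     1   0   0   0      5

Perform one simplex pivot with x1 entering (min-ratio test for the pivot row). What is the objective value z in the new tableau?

Ratio test on column x1 — row 1: entry 0 ≤ 0; row 2: entry 0 ≤ 0; row 3: 3/2 = 3/2; row 4: (103/4)/4 = 103/16. Minimum is 3/2 at row 3 (u3 leaves); pivot element 2.
Pivot on row 3; the Z-row RHS becomes 5 − (-1)·(3/2) = 13/2.

13/2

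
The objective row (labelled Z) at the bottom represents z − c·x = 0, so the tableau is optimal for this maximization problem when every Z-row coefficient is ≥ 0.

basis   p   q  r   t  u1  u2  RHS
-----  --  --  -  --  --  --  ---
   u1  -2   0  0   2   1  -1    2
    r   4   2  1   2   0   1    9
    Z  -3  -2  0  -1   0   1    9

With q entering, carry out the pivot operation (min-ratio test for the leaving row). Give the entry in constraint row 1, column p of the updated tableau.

-2

Ratio test on column q — row 1: entry 0 ≤ 0; row 2: 9/2 = 9/2. Minimum is 9/2 at row 2 (r leaves); pivot element 2.
Divide row 2 by 2; eliminate column q from the other rows.
Row 1 update in column p: -2 − 0·2 = -2.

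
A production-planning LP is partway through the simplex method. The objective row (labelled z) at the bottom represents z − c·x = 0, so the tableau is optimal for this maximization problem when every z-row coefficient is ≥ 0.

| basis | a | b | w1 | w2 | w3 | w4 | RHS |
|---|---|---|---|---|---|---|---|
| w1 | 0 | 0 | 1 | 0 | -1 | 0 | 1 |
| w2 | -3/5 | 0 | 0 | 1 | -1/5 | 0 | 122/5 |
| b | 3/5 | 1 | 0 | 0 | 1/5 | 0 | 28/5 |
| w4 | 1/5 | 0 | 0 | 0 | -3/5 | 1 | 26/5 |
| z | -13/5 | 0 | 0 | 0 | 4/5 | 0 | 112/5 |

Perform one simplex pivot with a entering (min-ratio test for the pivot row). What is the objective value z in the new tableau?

Ratio test on column a — row 1: entry 0 ≤ 0; row 2: entry -3/5 ≤ 0; row 3: (28/5)/(3/5) = 28/3; row 4: (26/5)/(1/5) = 26. Minimum is 28/3 at row 3 (b leaves); pivot element 3/5.
Pivot on row 3; the z-row RHS becomes 112/5 − (-13/5)·(28/3) = 140/3.

140/3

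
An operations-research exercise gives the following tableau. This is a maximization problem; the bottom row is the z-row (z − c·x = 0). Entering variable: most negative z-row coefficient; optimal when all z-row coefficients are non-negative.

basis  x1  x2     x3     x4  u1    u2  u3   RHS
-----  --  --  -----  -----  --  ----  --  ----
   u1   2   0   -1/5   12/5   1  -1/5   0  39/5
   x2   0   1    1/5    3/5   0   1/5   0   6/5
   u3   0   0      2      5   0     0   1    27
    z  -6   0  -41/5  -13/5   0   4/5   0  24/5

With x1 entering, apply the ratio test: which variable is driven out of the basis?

Column x1 entries and ratios — u1: (39/5)/2 = 39/10; x2: 0 ≤ 0, skip; u3: 0 ≤ 0, skip.
Smallest ratio is 39/10 in the row of u1, so u1 leaves.

u1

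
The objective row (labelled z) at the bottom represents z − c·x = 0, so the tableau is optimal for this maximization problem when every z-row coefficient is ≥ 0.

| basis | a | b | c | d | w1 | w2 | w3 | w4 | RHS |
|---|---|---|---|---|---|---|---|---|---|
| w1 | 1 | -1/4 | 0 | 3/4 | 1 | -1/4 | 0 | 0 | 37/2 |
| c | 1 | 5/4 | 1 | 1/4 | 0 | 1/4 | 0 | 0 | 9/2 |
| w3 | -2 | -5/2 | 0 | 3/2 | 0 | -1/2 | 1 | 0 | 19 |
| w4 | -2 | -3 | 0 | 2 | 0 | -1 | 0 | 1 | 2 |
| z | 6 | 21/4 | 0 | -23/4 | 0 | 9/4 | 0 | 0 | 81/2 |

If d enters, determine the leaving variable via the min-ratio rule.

w4

Column d entries and ratios — w1: (37/2)/(3/4) = 74/3; c: (9/2)/(1/4) = 18; w3: 19/(3/2) = 38/3; w4: 2/2 = 1.
Smallest ratio is 1 in the row of w4, so w4 leaves.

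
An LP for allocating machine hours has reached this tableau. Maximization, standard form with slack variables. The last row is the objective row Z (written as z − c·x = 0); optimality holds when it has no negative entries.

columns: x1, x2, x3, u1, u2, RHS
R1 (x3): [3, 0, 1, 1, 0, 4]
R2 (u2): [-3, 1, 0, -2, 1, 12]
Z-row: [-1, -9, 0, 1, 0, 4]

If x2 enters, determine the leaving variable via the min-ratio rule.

Column x2 entries and ratios — x3: 0 ≤ 0, skip; u2: 12/1 = 12.
Smallest ratio is 12 in the row of u2, so u2 leaves.

u2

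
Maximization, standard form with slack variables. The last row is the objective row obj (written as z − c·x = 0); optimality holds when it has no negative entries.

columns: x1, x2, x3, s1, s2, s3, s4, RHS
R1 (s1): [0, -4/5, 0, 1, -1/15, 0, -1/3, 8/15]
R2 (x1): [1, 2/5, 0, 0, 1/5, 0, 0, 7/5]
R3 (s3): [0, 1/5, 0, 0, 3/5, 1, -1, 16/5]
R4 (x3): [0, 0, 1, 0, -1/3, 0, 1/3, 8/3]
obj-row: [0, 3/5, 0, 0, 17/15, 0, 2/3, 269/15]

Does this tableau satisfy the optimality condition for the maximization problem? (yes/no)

Every obj-row coefficient is ≥ 0, so the tableau is optimal.

yes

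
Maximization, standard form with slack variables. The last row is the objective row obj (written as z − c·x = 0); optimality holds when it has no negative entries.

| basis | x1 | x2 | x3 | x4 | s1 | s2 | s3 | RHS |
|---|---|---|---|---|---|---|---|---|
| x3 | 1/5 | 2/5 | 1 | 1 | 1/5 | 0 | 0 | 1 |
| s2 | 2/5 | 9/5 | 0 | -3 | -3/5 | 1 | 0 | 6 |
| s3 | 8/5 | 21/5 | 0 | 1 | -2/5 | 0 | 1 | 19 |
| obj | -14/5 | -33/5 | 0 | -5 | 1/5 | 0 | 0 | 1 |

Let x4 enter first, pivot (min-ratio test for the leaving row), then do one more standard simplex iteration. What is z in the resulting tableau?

35/2

Ratio test on column x4 — row 1: 1/1 = 1; row 2: entry -3 ≤ 0; row 3: 19/1 = 19. Minimum is 1 at row 1 (x3 leaves); pivot element 1.
Pivot on row 1; the obj-row RHS becomes 1 − (-5)·1 = 6.
Next entering variable (most negative obj-row entry -23/5): x2.
Ratio test on column x2 — row 1: 1/(2/5) = 5/2; row 2: 9/3 = 3; row 3: 18/(19/5) = 90/19. Minimum is 5/2 at row 1 (x4 leaves); pivot element 2/5.
After the second pivot the obj-row RHS is 6 − (-23/5)·(5/2) = 35/2.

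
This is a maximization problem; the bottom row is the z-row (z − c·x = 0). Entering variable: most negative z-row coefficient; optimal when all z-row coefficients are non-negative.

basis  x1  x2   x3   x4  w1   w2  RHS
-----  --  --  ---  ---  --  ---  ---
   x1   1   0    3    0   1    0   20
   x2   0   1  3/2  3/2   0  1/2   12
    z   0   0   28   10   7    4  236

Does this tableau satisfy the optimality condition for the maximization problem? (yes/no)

yes

Every z-row coefficient is ≥ 0, so the tableau is optimal.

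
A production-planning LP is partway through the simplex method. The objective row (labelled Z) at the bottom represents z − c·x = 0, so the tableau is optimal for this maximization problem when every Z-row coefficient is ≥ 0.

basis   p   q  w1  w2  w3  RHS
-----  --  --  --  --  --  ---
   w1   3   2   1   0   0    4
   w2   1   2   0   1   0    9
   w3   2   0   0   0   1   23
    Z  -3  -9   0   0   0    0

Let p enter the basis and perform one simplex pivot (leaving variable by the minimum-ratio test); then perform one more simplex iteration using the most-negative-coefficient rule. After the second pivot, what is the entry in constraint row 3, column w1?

Ratio test on column p — row 1: 4/3 = 4/3; row 2: 9/1 = 9; row 3: 23/2 = 23/2. Minimum is 4/3 at row 1 (w1 leaves); pivot element 3.
Divide row 1 by 3; eliminate column p from the other rows.
Second iteration: most negative Z-row entry is -7 in column q, so q enters.
Ratio test on column q — row 1: (4/3)/(2/3) = 2; row 2: (23/3)/(4/3) = 23/4; row 3: entry -4/3 ≤ 0. Minimum is 2 at row 1 (p leaves); pivot element 2/3.
Divide row 1 by 2/3; eliminate column q from the other rows.
After both pivots, the entry at constraint row 3, column w1 is 0.

0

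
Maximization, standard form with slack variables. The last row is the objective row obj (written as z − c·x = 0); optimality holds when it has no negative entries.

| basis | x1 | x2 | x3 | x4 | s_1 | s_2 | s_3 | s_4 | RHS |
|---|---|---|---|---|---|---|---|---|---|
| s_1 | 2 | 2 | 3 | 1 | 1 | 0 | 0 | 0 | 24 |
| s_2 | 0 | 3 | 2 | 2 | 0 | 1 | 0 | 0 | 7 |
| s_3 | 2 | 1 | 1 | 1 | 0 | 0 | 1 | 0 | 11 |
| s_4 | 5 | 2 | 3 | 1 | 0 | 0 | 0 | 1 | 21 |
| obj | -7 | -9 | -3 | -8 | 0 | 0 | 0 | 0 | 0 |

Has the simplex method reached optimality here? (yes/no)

no

The obj-row has a negative entry -9 in column x2, so it is not optimal.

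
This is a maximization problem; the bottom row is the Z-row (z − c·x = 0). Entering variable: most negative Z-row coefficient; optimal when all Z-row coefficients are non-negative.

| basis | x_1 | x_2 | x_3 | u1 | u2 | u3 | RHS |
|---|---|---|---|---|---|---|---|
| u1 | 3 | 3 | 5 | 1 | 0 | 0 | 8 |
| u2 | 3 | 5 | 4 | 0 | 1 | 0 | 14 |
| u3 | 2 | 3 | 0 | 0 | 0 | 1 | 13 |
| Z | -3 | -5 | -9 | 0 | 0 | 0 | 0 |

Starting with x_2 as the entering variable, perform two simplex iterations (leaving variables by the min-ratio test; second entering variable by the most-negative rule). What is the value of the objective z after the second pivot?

72/5

Ratio test on column x_2 — row 1: 8/3 = 8/3; row 2: 14/5 = 14/5; row 3: 13/3 = 13/3. Minimum is 8/3 at row 1 (u1 leaves); pivot element 3.
Pivot on row 1; the Z-row RHS becomes 0 − (-5)·(8/3) = 40/3.
Next entering variable (most negative Z-row entry -2/3): x_3.
Ratio test on column x_3 — row 1: (8/3)/(5/3) = 8/5; row 2: entry -13/3 ≤ 0; row 3: entry -5 ≤ 0. Minimum is 8/5 at row 1 (x_2 leaves); pivot element 5/3.
After the second pivot the Z-row RHS is 40/3 − (-2/3)·(8/5) = 72/5.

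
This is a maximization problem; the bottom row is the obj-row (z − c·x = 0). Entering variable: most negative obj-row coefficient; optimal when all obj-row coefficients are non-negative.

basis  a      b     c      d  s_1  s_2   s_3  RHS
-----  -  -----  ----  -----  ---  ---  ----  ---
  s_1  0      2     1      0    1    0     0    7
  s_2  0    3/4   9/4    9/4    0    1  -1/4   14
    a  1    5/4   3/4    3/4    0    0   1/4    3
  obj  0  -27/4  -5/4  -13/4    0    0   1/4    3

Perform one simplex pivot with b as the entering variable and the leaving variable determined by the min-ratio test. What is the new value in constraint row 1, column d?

Ratio test on column b — row 1: 7/2 = 7/2; row 2: 14/(3/4) = 56/3; row 3: 3/(5/4) = 12/5. Minimum is 12/5 at row 3 (a leaves); pivot element 5/4.
Divide row 3 by 5/4; eliminate column b from the other rows.
Row 1 update in column d: 0 − 2·(3/5) = -6/5.

-6/5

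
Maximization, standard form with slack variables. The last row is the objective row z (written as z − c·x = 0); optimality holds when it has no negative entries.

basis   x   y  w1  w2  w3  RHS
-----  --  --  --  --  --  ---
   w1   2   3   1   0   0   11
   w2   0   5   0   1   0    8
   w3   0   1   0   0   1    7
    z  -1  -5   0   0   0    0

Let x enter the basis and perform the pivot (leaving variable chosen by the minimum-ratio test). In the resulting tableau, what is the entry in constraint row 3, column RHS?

Ratio test on column x — row 1: 11/2 = 11/2; row 2: entry 0 ≤ 0; row 3: entry 0 ≤ 0. Minimum is 11/2 at row 1 (w1 leaves); pivot element 2.
Divide row 1 by 2; eliminate column x from the other rows.
Row 3 update in column RHS: 7 − 0·(11/2) = 7.

7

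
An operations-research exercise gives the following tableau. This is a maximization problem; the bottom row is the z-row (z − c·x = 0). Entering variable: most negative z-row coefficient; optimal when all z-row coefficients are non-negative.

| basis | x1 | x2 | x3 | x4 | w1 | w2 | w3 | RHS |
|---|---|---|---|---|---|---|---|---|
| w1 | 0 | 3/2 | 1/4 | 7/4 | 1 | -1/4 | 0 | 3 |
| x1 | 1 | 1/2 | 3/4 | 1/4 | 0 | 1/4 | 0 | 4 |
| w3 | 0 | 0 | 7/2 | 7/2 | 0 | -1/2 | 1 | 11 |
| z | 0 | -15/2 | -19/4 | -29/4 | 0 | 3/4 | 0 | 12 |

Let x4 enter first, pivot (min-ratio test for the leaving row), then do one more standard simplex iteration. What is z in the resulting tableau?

Ratio test on column x4 — row 1: 3/(7/4) = 12/7; row 2: 4/(1/4) = 16; row 3: 11/(7/2) = 22/7. Minimum is 12/7 at row 1 (w1 leaves); pivot element 7/4.
Pivot on row 1; the z-row RHS becomes 12 − (-29/4)·(12/7) = 171/7.
Next entering variable (most negative z-row entry -26/7): x3.
Ratio test on column x3 — row 1: (12/7)/(1/7) = 12; row 2: (25/7)/(5/7) = 5; row 3: 5/3 = 5/3. Minimum is 5/3 at row 3 (w3 leaves); pivot element 3.
After the second pivot the z-row RHS is 171/7 − (-26/7)·(5/3) = 643/21.

643/21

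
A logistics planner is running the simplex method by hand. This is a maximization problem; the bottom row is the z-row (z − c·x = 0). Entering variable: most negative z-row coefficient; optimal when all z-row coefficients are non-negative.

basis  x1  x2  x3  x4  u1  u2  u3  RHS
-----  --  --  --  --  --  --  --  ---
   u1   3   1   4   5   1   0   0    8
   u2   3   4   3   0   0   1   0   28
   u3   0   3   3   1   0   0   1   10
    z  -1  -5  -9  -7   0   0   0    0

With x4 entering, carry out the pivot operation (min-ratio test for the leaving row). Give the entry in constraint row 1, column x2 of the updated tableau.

Ratio test on column x4 — row 1: 8/5 = 8/5; row 2: entry 0 ≤ 0; row 3: 10/1 = 10. Minimum is 8/5 at row 1 (u1 leaves); pivot element 5.
Divide row 1 by 5; eliminate column x4 from the other rows.
In the new row 1, the x2 entry is the old entry divided by the pivot: 1/5 = 1/5.

1/5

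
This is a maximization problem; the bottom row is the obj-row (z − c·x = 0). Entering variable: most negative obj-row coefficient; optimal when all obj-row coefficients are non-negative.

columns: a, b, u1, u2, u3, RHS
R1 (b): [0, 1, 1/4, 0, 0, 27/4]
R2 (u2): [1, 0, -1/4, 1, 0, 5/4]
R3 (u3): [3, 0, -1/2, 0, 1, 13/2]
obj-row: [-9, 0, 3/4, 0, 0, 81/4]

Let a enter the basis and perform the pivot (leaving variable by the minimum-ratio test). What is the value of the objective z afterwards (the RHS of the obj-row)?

Ratio test on column a — row 1: entry 0 ≤ 0; row 2: (5/4)/1 = 5/4; row 3: (13/2)/3 = 13/6. Minimum is 5/4 at row 2 (u2 leaves); pivot element 1.
Pivot on row 2; the obj-row RHS becomes 81/4 − (-9)·(5/4) = 63/2.

63/2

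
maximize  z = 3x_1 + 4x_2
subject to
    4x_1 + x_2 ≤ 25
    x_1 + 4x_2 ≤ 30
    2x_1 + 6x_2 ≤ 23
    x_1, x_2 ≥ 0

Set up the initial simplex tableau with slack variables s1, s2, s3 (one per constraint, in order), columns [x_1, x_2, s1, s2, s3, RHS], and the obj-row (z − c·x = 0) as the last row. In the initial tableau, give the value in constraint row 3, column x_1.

2

Constraint 3 has coefficient 2 on x_1.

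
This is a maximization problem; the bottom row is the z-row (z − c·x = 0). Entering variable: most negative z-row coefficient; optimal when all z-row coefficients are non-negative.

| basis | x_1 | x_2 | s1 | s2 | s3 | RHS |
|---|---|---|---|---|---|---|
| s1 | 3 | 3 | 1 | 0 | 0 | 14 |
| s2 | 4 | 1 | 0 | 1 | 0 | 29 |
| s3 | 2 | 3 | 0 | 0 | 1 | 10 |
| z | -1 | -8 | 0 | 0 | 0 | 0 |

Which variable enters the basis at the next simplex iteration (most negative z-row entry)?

x_2

Negative z-row entries: x_1: -1, x_2: -8.
The most negative is -8 in column x_2, so x_2 enters.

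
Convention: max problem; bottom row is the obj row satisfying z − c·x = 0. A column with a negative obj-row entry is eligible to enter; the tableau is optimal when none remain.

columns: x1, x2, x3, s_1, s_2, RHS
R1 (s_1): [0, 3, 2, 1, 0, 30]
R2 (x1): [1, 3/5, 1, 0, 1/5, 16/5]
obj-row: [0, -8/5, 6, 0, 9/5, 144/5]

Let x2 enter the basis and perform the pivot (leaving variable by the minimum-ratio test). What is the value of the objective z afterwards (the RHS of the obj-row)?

Ratio test on column x2 — row 1: 30/3 = 10; row 2: (16/5)/(3/5) = 16/3. Minimum is 16/3 at row 2 (x1 leaves); pivot element 3/5.
Pivot on row 2; the obj-row RHS becomes 144/5 − (-8/5)·(16/3) = 112/3.

112/3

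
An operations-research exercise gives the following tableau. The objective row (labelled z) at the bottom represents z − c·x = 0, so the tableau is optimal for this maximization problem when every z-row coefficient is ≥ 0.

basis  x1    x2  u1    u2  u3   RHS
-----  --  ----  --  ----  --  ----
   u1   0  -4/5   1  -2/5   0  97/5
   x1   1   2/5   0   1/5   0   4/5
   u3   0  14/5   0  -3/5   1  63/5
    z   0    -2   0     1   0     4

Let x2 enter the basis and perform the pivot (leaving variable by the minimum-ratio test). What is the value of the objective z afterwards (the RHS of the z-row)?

Ratio test on column x2 — row 1: entry -4/5 ≤ 0; row 2: (4/5)/(2/5) = 2; row 3: (63/5)/(14/5) = 9/2. Minimum is 2 at row 2 (x1 leaves); pivot element 2/5.
Pivot on row 2; the z-row RHS becomes 4 − (-2)·2 = 8.

8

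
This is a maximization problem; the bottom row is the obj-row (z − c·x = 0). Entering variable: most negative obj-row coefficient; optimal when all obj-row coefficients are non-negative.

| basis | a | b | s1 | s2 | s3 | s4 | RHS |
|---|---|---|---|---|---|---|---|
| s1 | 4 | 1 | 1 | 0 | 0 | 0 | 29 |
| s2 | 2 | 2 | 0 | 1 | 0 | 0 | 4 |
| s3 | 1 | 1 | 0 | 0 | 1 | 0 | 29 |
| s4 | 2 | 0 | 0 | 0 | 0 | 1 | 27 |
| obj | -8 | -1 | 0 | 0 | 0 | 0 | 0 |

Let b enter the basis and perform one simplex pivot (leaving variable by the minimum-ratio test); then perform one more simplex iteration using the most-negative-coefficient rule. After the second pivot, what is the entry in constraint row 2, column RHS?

Ratio test on column b — row 1: 29/1 = 29; row 2: 4/2 = 2; row 3: 29/1 = 29; row 4: entry 0 ≤ 0. Minimum is 2 at row 2 (s2 leaves); pivot element 2.
Divide row 2 by 2; eliminate column b from the other rows.
Second iteration: most negative obj-row entry is -7 in column a, so a enters.
Ratio test on column a — row 1: 27/3 = 9; row 2: 2/1 = 2; row 3: entry 0 ≤ 0; row 4: 27/2 = 27/2. Minimum is 2 at row 2 (b leaves); pivot element 1.
Divide row 2 by 1; eliminate column a from the other rows.
After both pivots, the entry at constraint row 2, column RHS is 2.

2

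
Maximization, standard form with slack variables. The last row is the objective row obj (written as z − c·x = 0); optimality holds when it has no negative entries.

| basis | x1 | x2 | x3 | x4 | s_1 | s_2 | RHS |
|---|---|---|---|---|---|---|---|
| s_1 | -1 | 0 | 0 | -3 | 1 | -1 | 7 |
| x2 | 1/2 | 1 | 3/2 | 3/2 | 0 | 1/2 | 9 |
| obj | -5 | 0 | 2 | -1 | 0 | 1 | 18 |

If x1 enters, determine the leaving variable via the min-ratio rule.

x2

Column x1 entries and ratios — s_1: -1 ≤ 0, skip; x2: 9/(1/2) = 18.
Smallest ratio is 18 in the row of x2, so x2 leaves.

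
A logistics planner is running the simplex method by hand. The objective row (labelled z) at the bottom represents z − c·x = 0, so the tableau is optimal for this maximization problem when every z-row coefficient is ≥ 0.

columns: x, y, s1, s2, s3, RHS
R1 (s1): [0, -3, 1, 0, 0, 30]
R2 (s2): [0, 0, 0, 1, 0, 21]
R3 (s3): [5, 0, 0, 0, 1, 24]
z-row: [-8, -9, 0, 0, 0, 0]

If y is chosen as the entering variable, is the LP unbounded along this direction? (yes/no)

yes

Every constraint-row entry in column y is ≤ 0, so increasing y is unbounded.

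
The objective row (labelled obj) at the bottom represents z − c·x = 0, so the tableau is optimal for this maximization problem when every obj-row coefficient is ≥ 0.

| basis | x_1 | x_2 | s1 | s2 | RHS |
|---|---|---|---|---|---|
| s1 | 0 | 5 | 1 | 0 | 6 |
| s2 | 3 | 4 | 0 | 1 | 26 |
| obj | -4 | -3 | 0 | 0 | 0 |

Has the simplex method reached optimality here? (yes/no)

no

The obj-row has a negative entry -4 in column x_1, so it is not optimal.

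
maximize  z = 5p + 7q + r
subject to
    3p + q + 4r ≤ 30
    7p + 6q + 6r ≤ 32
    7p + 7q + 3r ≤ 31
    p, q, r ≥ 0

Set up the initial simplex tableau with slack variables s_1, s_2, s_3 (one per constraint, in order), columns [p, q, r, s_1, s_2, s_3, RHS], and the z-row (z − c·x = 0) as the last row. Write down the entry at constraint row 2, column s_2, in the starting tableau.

1

Slack s_2 belongs to constraint 2; its column is the unit vector e_2, so the entry in row 2 is 1.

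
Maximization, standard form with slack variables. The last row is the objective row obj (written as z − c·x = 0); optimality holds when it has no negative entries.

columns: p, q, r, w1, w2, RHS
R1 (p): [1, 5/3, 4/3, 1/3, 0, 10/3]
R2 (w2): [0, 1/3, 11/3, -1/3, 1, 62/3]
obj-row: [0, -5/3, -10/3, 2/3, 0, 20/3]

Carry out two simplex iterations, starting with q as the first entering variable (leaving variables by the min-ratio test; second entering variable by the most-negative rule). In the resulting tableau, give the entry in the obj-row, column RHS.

15

Ratio test on column q — row 1: (10/3)/(5/3) = 2; row 2: (62/3)/(1/3) = 62. Minimum is 2 at row 1 (p leaves); pivot element 5/3.
Divide row 1 by 5/3; eliminate column q from the other rows.
Second iteration: most negative obj-row entry is -2 in column r, so r enters.
Ratio test on column r — row 1: 2/(4/5) = 5/2; row 2: 20/(17/5) = 100/17. Minimum is 5/2 at row 1 (q leaves); pivot element 4/5.
Divide row 1 by 4/5; eliminate column r from the other rows.
After both pivots, the entry at the obj-row, column RHS is 15.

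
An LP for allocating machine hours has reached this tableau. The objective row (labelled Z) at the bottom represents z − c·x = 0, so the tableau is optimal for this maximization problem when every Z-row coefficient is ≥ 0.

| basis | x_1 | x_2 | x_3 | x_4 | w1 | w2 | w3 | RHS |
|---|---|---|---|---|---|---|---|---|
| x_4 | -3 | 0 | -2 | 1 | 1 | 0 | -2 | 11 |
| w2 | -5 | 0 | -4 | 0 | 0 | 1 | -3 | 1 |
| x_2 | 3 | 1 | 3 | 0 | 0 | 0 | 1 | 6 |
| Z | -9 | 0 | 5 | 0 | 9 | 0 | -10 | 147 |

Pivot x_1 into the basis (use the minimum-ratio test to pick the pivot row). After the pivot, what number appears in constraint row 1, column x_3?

1

Ratio test on column x_1 — row 1: entry -3 ≤ 0; row 2: entry -5 ≤ 0; row 3: 6/3 = 2. Minimum is 2 at row 3 (x_2 leaves); pivot element 3.
Divide row 3 by 3; eliminate column x_1 from the other rows.
Row 1 update in column x_3: -2 − (-3)·1 = 1.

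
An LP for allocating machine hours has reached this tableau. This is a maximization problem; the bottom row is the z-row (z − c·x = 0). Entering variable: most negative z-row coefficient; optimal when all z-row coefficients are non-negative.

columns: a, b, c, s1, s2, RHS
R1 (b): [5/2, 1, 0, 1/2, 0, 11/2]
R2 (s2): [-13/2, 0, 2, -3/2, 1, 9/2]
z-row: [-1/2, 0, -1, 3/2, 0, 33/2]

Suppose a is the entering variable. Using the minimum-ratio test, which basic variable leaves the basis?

b

Column a entries and ratios — b: (11/2)/(5/2) = 11/5; s2: -13/2 ≤ 0, skip.
Smallest ratio is 11/5 in the row of b, so b leaves.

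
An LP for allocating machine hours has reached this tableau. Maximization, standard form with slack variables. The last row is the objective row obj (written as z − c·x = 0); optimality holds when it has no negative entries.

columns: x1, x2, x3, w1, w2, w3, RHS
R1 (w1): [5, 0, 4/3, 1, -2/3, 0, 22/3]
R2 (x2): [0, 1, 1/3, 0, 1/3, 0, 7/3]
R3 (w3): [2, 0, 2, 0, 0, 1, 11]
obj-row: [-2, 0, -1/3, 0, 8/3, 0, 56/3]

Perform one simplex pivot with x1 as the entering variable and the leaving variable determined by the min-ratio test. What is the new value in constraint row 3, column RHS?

Ratio test on column x1 — row 1: (22/3)/5 = 22/15; row 2: entry 0 ≤ 0; row 3: 11/2 = 11/2. Minimum is 22/15 at row 1 (w1 leaves); pivot element 5.
Divide row 1 by 5; eliminate column x1 from the other rows.
Row 3 update in column RHS: 11 − 2·(22/15) = 121/15.

121/15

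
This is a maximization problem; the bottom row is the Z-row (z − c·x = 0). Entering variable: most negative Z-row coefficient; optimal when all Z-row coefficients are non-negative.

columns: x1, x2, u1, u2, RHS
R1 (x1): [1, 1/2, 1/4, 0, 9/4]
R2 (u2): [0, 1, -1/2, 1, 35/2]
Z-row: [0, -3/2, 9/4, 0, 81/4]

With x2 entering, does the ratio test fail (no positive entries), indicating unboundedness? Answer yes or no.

Column x2 has positive entries in row(s) 1, 2, so the ratio test bounds it — not unbounded.

no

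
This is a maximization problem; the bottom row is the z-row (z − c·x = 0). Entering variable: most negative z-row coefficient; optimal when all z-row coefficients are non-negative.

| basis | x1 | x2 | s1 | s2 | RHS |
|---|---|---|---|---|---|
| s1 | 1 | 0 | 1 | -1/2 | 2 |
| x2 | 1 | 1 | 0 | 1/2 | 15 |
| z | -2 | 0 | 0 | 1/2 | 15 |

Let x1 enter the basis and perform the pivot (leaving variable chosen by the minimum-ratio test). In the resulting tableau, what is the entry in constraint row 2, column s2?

1

Ratio test on column x1 — row 1: 2/1 = 2; row 2: 15/1 = 15. Minimum is 2 at row 1 (s1 leaves); pivot element 1.
Divide row 1 by 1; eliminate column x1 from the other rows.
Row 2 update in column s2: 1/2 − 1·(-1/2) = 1.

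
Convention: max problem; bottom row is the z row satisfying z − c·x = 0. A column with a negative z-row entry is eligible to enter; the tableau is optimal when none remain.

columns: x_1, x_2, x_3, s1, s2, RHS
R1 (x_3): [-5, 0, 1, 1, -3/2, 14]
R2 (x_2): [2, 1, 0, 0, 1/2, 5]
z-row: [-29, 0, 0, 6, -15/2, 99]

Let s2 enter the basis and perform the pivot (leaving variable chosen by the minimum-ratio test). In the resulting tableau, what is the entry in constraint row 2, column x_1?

4

Ratio test on column s2 — row 1: entry -3/2 ≤ 0; row 2: 5/(1/2) = 10. Minimum is 10 at row 2 (x_2 leaves); pivot element 1/2.
Divide row 2 by 1/2; eliminate column s2 from the other rows.
In the new row 2, the x_1 entry is the old entry divided by the pivot: 2/(1/2) = 4.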